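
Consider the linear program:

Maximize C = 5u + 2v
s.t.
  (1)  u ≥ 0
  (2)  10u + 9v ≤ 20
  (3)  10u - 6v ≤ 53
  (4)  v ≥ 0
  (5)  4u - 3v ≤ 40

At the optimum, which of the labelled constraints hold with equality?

(2) and (4)

Feasible corners and C = 5u + 2v:
  (0, 20/9) → C = 40/9
  (0, 0) → C = 0
  (2, 0) → C = 10

The maximum is at (2, 0). Substituting into each constraint, equality holds for (2) and (4); the remaining constraints have slack.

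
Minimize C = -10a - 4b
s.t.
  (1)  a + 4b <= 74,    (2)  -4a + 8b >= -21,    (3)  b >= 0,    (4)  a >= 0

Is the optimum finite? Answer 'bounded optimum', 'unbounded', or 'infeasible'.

bounded optimum

Corner points and C = -10a - 4b:
  (169/6, 275/24) → C = -655/2
  (0, 37/2) → C = -74
  (21/4, 0) → C = -105/2
  (0, 0) → C = 0
The feasible region has finitely many vertices and no improving ray; the minimum is -655/2 at (169/6, 275/24).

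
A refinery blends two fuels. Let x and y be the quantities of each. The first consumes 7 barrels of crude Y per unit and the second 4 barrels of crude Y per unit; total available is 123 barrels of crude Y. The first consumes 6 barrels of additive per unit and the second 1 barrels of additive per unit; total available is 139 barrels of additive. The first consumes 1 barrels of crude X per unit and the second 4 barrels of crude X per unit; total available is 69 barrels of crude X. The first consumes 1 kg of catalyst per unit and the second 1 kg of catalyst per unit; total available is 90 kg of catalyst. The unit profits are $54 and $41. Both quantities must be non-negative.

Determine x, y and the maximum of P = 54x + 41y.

x = 9, y = 15, maximum P = 1101

Corner points and P = 54x + 41y:
  (0, 0) → P = 0
  (0, 69/4) → P = 2829/4
  (123/7, 0) → P = 6642/7
  (9, 15) → P = 1101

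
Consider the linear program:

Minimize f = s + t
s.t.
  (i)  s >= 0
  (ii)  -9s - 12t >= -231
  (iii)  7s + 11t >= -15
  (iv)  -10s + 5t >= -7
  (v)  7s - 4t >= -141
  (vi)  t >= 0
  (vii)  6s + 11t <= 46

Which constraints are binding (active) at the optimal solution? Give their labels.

(i) and (vi)

Feasible corners and f = s + t:
  (0, 0) → f = 0
  (0, 46/11) → f = 46/11
  (7/10, 0) → f = 7/10
  (307/140, 209/70) → f = 145/28

The minimum is at (0, 0). Substituting into each constraint, equality holds for (i) and (vi); the remaining constraints have slack.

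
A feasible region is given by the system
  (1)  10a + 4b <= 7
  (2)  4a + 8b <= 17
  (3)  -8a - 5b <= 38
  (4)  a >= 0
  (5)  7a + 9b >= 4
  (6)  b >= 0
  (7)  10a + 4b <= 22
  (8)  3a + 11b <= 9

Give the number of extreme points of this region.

5

Of the 27 pairwise boundary intersections, those satisfying every inequality are:
  (7/10, 0)
  (41/98, 69/98)
  (0, 4/9)
  (0, 9/11)
  (4/7, 0)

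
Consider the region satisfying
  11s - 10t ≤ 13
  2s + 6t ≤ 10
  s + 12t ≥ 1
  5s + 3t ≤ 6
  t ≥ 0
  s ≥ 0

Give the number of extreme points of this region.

Of the 15 pairwise boundary intersections, those satisfying every inequality are:
  (99/83, 1/83)
  (13/11, 0)
  (1/4, 19/12)
  (0, 5/3)
  (1, 0)
  (0, 1/12)

6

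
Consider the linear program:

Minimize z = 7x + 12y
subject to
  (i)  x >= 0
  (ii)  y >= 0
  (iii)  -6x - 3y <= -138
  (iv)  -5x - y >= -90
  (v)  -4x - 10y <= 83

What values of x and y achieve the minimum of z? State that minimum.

x = 44/3, y = 50/3, minimum z = 908/3

Vertices and z = 7x + 12y:
  (0, 46) → z = 552
  (0, 90) → z = 1080
  (44/3, 50/3) → z = 908/3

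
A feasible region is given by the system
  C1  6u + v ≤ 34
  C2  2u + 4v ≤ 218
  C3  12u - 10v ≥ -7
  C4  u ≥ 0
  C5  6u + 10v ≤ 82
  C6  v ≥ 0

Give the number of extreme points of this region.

5

Intersecting each pair of boundary lines and keeping only the points that satisfy every inequality leaves:
  (43/9, 16/3)
  (17/3, 0)
  (0, 7/10)
  (25/6, 57/10)
  (0, 0)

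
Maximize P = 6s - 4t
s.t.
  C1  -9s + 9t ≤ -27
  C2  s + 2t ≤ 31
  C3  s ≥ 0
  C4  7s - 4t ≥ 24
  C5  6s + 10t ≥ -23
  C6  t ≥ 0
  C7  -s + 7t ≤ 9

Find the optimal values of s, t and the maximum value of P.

s = 31, t = 0, maximum P = 186

Feasible corners and P = 6s - 4t:
  (4, 1) → P = 20
  (5, 2) → P = 22
  (31, 0) → P = 186
  (199/9, 40/9) → P = 1034/9
  (24/7, 0) → P = 144/7

The optimum lies where s + 2t = 31 and t = 0.
Solving simultaneously gives s = 31, t = 0.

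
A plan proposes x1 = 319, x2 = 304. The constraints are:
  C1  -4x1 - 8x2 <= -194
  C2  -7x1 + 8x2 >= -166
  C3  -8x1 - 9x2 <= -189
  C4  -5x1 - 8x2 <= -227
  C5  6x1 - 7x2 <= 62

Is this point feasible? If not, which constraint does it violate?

feasible

C1: -3708 ≤ -194 ✓
C2: 199 ≥ -166 ✓
C3: -5288 ≤ -189 ✓
C4: -4027 ≤ -227 ✓
C5: -214 ≤ 62 ✓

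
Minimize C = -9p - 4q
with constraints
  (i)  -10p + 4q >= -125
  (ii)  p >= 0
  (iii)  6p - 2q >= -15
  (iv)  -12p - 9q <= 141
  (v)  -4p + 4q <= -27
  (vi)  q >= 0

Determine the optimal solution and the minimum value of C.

Feasible corners and C = -9p - 4q:
  (49/3, 115/12) → C = -556/3
  (25/2, 0) → C = -225/2
  (27/4, 0) → C = -243/4

p = 49/3, q = 115/12, minimum C = -556/3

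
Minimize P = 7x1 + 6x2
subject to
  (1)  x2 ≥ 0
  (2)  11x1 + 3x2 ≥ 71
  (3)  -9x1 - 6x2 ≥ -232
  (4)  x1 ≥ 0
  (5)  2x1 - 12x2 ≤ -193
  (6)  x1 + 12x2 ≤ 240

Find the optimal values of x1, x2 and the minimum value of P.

x1 = 91/46, x2 = 755/46, minimum P = 5167/46

Vertices and P = 7x1 + 6x2:
  (91/46, 755/46) → P = 5167/46
  (44/43, 2569/129) → P = 5446/43
  (271/20, 2201/120) → P = 2049/10
  (224/17, 964/51) → P = 3496/17

The binding constraints are 11x1 + 3x2 = 71 and 2x1 - 12x2 = -193.
Solving simultaneously gives x1 = 91/46, x2 = 755/46.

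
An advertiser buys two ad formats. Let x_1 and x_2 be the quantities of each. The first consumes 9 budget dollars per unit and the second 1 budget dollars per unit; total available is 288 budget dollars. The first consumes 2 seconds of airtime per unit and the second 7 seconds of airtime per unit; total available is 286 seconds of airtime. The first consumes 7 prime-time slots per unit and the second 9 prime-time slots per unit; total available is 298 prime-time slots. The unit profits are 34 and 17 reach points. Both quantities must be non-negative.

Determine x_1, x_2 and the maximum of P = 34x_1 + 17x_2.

Corner points and P = 34x_1 + 17x_2:
  (0, 0) → P = 0
  (0, 298/9) → P = 5066/9
  (32, 0) → P = 1088
  (31, 9) → P = 1207

x_1 = 31, x_2 = 9, maximum P = 1207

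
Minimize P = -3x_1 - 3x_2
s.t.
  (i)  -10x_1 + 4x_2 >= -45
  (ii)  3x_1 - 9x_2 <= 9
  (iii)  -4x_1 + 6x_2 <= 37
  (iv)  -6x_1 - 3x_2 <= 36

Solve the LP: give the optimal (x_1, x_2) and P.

x_1 = 19/2, x_2 = 25/2, minimum P = -66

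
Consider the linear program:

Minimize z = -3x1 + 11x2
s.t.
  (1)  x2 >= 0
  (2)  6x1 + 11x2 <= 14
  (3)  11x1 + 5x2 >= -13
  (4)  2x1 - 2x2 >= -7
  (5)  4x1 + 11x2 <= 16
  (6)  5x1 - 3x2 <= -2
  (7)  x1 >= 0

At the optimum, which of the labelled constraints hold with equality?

Extreme points and z = -3x1 + 11x2:
  (20/73, 82/73) → z = 842/73
  (0, 14/11) → z = 14
  (0, 2/3) → z = 22/3

The minimum is at (0, 2/3). Substituting into each constraint, equality holds for (6) and (7); the remaining constraints have slack.

(6) and (7)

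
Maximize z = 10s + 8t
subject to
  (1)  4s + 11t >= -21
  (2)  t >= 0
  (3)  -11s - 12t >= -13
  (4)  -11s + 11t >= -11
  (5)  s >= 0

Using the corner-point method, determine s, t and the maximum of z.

s = 25/23, t = 2/23, maximum z = 266/23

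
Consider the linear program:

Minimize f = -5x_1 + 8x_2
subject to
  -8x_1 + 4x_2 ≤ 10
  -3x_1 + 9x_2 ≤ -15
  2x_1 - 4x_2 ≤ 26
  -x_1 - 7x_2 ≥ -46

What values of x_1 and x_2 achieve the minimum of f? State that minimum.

Vertices and f = -5x_1 + 8x_2:
  (-5/2, -5/2) → f = -15/2
  (-6, -19/2) → f = -46
  (173/10, 41/10) → f = -537/10
  (61/3, 11/3) → f = -217/3

The binding constraints are 2x_1 - 4x_2 = 26 and -x_1 - 7x_2 = -46.
Solving simultaneously gives x_1 = 61/3, x_2 = 11/3.

x_1 = 61/3, x_2 = 11/3, minimum f = -217/3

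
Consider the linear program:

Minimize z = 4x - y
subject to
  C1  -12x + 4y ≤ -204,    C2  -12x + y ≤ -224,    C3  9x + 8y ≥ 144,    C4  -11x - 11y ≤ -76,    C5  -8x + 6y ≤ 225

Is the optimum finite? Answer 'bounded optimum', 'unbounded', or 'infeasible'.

Vertices and z = 4x - y:
  (173/9, 20/3) → z = 632/9
  (531/10, 1083/10) → z = 1041/10
  (1936/105, -96/35) → z = 8032/105
  (976/11, -900/11) → z = 4804/11
The feasible region has finitely many vertices and no improving ray; the minimum is 632/9 at (173/9, 20/3).

bounded optimum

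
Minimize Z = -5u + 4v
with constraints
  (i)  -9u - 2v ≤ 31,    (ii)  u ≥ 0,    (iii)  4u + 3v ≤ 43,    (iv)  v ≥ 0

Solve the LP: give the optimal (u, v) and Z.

u = 43/4, v = 0, minimum Z = -215/4

Corner points and Z = -5u + 4v:
  (0, 43/3) → Z = 172/3
  (0, 0) → Z = 0
  (43/4, 0) → Z = -215/4

At the optimal vertex, 4u + 3v = 43 and v = 0.
Solving simultaneously gives u = 43/4, v = 0.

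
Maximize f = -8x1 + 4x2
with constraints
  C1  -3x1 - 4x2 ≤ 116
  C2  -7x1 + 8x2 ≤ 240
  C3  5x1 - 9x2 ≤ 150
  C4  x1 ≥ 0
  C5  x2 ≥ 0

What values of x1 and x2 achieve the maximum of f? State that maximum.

x1 = 0, x2 = 30, maximum f = 120

Feasible corners and f = -8x1 + 4x2:
  (0, 30) → f = 120
  (30, 0) → f = -240
  (0, 0) → f = 0
The feasible region is unbounded (it extends along (8, 7), (9, 5)), but f strictly decreases along every unbounded feasible direction, so there is no improving ray and the maximum is attained at a vertex.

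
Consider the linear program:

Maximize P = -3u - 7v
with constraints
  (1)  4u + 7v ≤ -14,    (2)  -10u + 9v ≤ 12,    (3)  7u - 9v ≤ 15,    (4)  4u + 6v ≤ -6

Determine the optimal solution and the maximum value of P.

Corner points and P = -3u - 7v:
  (-105/53, -46/53) → P = 637/53
  (-21/85, -158/85) → P = 1169/85
  (-9, -26/3) → P = 263/3

The optimum lies where -10u + 9v = 12 and 7u - 9v = 15.
Solving simultaneously gives u = -9, v = -26/3.

u = -9, v = -26/3, maximum P = 263/3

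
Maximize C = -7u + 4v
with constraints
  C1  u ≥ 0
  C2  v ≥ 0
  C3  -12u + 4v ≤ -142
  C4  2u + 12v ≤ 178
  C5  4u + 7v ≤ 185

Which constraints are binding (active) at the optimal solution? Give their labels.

Vertices and C = -7u + 4v:
  (71/6, 0) → C = -497/6
  (185/4, 0) → C = -1295/4
  (302/19, 463/38) → C = -1188/19
  (487/17, 171/17) → C = -2725/17

The maximum is at (302/19, 463/38). Substituting into each constraint, equality holds for C3 and C4; the remaining constraints have slack.

C3 and C4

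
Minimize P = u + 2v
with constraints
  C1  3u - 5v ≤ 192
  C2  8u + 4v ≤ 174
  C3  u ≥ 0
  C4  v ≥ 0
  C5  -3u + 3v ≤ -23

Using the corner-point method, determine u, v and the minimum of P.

u = 23/3, v = 0, minimum P = 23/3

Vertices and P = u + 2v:
  (87/4, 0) → P = 87/4
  (307/18, 169/18) → P = 215/6
  (23/3, 0) → P = 23/3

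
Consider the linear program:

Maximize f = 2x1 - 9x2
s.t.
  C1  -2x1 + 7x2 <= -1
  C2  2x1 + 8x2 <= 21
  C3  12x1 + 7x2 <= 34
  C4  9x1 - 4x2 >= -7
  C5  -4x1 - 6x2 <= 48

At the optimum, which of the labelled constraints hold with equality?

C3 and C5

Vertices and f = 2x1 - 9x2:
  (5/2, 4/7) → f = -1/7
  (-53/55, -23/55) → f = 101/55
  (135/11, -178/11) → f = 1872/11
  (-117/35, -202/35) → f = 1584/35

The maximum is at (135/11, -178/11). Substituting into each constraint, equality holds for C3 and C5; the remaining constraints have slack.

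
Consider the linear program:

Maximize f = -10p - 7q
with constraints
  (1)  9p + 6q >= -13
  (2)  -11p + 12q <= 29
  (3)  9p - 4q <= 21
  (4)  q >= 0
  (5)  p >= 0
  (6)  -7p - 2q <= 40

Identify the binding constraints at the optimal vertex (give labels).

(4) and (5)

Corner points and f = -10p - 7q:
  (23/4, 123/16) → f = -1781/16
  (0, 29/12) → f = -203/12
  (7/3, 0) → f = -70/3
  (0, 0) → f = 0

The maximum is at (0, 0). Substituting into each constraint, equality holds for (4) and (5); the remaining constraints have slack.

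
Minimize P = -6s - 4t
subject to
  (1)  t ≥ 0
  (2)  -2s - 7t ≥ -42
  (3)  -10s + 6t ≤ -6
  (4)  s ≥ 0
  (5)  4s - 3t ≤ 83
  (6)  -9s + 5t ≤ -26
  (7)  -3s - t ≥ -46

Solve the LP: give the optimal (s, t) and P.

s = 280/19, t = 34/19, minimum P = -1816/19

Extreme points and P = -6s - 4t:
  (26/9, 0) → P = -52/3
  (46/3, 0) → P = -92
  (392/73, 326/73) → P = -3656/73
  (280/19, 34/19) → P = -1816/19

The binding constraints are -2s - 7t = -42 and -3s - t = -46.
Solving simultaneously gives s = 280/19, t = 34/19.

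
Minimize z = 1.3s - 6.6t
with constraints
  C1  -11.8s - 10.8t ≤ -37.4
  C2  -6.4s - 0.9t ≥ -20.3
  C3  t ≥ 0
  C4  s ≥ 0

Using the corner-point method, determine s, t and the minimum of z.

At the optimal vertex, -6.4s - 0.9t = -20.3 and s = 0.
Solving simultaneously gives s = 0, t = 203/9.

s = 0, t = 203/9, minimum z = -2233/15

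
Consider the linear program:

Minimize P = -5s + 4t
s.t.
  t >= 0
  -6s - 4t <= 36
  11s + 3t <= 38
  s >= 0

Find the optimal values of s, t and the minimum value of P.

s = 38/11, t = 0, minimum P = -190/11

At the optimal vertex, t = 0 and 11s + 3t = 38.
Solving simultaneously gives s = 38/11, t = 0.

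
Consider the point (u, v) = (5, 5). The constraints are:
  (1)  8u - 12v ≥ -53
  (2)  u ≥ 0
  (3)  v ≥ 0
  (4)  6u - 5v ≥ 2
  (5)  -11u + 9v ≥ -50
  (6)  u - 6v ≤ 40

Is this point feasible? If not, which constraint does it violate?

(1): -20 ≥ -53 ✓
(2): 5 ≥ 0 ✓
(3): 5 ≥ 0 ✓
(4): 5 ≥ 2 ✓
(5): -10 ≥ -50 ✓
(6): -25 ≤ 40 ✓

feasible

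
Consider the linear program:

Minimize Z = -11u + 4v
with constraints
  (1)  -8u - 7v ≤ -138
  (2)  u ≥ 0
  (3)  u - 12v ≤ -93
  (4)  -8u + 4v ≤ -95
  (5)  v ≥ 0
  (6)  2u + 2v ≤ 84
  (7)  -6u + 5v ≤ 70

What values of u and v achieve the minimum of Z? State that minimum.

u = 411/13, v = 135/13, minimum Z = -3981/13

Feasible corners and Z = -11u + 4v:
  (378/23, 839/92) → Z = -3319/23
  (411/13, 135/13) → Z = -3981/13
  (263/12, 241/12) → Z = -643/4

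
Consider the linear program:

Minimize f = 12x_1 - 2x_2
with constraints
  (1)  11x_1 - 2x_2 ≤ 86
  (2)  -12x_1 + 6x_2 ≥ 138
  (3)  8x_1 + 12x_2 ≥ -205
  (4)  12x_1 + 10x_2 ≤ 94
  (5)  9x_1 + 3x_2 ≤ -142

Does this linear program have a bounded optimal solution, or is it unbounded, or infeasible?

unbounded

From the feasible point (-481/32, -113/16), moving in the direction (-10, 12) keeps every constraint satisfied while f decreases without bound.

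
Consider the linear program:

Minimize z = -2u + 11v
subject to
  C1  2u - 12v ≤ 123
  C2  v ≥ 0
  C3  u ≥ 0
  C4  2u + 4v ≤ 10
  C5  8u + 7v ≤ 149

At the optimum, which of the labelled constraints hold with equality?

Extreme points and z = -2u + 11v:
  (0, 0) → z = 0
  (5, 0) → z = -10
  (0, 5/2) → z = 55/2

The minimum is at (5, 0). Substituting into each constraint, equality holds for C2 and C4; the remaining constraints have slack.

C2 and C4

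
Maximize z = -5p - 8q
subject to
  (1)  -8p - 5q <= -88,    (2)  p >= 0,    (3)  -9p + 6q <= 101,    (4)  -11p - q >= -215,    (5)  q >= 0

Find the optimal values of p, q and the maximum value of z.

p = 11, q = 0, maximum z = -55

Feasible corners and z = -5p - 8q:
  (23/93, 1600/93) → z = -4305/31
  (11, 0) → z = -55
  (1189/75, 3046/75) → z = -30313/75
  (215/11, 0) → z = -1075/11

The binding constraints are -8p - 5q = -88 and q = 0.
Solving simultaneously gives p = 11, q = 0.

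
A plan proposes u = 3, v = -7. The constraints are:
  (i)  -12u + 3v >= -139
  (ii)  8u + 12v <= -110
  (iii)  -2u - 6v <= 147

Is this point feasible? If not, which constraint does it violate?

not feasible — violates (ii)

Constraint (ii): 8u + 12v = -60, which is not ≤ -110. All other constraints are satisfied.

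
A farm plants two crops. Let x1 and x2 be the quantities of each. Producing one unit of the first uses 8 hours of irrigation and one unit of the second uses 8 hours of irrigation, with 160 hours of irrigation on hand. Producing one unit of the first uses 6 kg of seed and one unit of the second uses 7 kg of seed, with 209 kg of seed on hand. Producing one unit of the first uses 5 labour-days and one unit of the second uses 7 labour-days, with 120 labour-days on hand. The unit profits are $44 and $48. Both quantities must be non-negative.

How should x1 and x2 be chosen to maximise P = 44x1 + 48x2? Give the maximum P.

Vertices and P = 44x1 + 48x2:
  (0, 0) → P = 0
  (0, 120/7) → P = 5760/7
  (20, 0) → P = 880
  (10, 10) → P = 920

The binding constraints are 8x1 + 8x2 = 160 and 5x1 + 7x2 = 120.
Solving simultaneously gives x1 = 10, x2 = 10.

x1 = 10, x2 = 10, maximum P = 920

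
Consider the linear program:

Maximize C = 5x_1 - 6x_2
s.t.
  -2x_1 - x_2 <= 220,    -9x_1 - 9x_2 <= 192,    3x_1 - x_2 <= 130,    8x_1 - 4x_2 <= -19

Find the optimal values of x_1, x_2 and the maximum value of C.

x_1 = -313/36, x_2 = -455/36, maximum C = 1165/36

Vertices and C = 5x_1 - 6x_2:
  (-596/3, 532/3) → C = -6172/3
  (-313/36, -455/36) → C = 1165/36
  (539/4, 1097/4) → C = -3887/4
The feasible region is unbounded (it extends along (-1, 2), (1, 3)), but C strictly decreases along every unbounded feasible direction, so there is no improving ray and the maximum is attained at a vertex.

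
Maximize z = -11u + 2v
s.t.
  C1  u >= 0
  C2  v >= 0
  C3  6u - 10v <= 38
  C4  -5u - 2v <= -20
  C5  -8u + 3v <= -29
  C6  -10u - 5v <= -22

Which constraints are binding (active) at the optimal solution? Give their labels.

Corner points and z = -11u + 2v:
  (19/3, 0) → z = -209/3
  (4, 0) → z = -44
  (118/31, 15/31) → z = -1268/31
The feasible region is unbounded (it extends along (3, 8), (5, 3)), but z strictly decreases along every unbounded feasible direction, so there is no improving ray and the maximum is attained at a vertex.

The maximum is at (118/31, 15/31). Substituting into each constraint, equality holds for C4 and C5; the remaining constraints have slack.

C4 and C5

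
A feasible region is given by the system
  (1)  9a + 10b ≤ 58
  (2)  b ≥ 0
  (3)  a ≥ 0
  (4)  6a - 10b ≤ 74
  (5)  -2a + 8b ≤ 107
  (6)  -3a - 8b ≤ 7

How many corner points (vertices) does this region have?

3

Of the 15 pairwise boundary intersections, those satisfying every inequality are:
  (58/9, 0)
  (0, 29/5)
  (0, 0)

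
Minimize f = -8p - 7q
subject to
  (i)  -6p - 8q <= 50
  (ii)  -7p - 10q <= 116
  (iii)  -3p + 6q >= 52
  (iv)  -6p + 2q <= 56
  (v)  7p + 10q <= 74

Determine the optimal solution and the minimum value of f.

p = -19/18, q = 293/36, minimum f = -1747/36

Extreme points and f = -8p - 7q:
  (-116/15, 24/5) → f = 424/15
  (-19/18, 293/36) → f = -1747/36
  (-206/37, 418/37) → f = -1278/37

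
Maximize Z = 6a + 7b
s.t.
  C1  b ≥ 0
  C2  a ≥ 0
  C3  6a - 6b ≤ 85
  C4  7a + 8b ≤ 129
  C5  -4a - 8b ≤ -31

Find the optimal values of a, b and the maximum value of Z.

a = 0, b = 129/8, maximum Z = 903/8

Vertices and Z = 6a + 7b:
  (85/6, 0) → Z = 85
  (31/4, 0) → Z = 93/2
  (0, 129/8) → Z = 903/8
  (0, 31/8) → Z = 217/8
  (727/45, 179/90) → Z = 9977/90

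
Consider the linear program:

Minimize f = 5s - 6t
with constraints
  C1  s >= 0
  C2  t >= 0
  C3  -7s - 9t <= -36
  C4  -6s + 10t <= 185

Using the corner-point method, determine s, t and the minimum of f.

s = 0, t = 37/2, minimum f = -111

Vertices and f = 5s - 6t:
  (0, 4) → f = -24
  (0, 37/2) → f = -111
  (36/7, 0) → f = 180/7
The feasible region is unbounded (it extends along (5, 3), (1, 0)), but f strictly increases along every unbounded feasible direction, so there is no improving ray and the minimum is attained at a vertex.

The binding constraints are s = 0 and -6s + 10t = 185.
Solving simultaneously gives s = 0, t = 37/2.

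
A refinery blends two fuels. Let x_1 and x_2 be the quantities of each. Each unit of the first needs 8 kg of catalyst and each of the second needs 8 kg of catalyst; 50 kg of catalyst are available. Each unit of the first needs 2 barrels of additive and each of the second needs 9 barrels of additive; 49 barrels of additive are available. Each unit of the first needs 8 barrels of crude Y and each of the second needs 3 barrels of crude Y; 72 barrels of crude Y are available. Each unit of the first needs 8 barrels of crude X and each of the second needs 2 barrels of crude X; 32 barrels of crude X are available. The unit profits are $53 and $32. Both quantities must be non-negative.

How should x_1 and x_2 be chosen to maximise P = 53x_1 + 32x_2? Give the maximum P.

The binding constraints are 8x_1 + 8x_2 = 50 and 8x_1 + 2x_2 = 32.
Solving simultaneously gives x_1 = 13/4, x_2 = 3.

x_1 = 13/4, x_2 = 3, maximum P = 1073/4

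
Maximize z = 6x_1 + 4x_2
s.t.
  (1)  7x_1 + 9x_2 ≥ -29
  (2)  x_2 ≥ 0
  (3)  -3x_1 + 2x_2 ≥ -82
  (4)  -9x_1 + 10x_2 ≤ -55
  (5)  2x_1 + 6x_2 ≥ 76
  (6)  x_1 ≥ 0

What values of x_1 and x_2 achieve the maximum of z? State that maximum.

x_1 = 355/6, x_2 = 191/4, maximum z = 546

Vertices and z = 6x_1 + 4x_2:
  (355/6, 191/4) → z = 546
  (322/11, 32/11) → z = 2060/11
  (545/37, 287/37) → z = 4418/37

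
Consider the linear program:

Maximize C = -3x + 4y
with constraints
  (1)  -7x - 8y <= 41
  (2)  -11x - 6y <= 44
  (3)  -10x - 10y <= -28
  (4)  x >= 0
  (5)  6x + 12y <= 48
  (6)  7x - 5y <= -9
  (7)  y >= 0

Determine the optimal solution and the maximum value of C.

Extreme points and C = -3x + 4y:
  (0, 14/5) → C = 56/5
  (5/12, 143/60) → C = 497/60
  (0, 4) → C = 16
  (22/19, 65/19) → C = 194/19

At the optimal vertex, x = 0 and 6x + 12y = 48.
Solving simultaneously gives x = 0, y = 4.

x = 0, y = 4, maximum C = 16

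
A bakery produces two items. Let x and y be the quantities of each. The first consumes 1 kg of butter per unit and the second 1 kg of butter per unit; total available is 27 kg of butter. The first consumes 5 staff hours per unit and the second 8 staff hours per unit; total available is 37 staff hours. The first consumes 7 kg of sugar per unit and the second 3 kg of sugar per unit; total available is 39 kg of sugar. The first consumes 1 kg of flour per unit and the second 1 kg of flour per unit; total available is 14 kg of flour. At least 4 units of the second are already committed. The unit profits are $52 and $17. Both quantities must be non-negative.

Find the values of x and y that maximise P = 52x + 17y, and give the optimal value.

x = 1, y = 4, maximum P = 120

Feasible corners and P = 52x + 17y:
  (0, 37/8) → P = 629/8
  (0, 4) → P = 68
  (1, 4) → P = 120

The binding constraints are 5x + 8y = 37 and y = 4.
Solving simultaneously gives x = 1, y = 4.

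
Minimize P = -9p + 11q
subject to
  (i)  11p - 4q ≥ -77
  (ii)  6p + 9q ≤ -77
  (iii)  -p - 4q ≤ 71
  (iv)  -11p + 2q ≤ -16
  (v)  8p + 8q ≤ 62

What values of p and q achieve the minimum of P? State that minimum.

Extreme points and P = -9p + 11q:
  (331/15, -349/15) → P = -6818/15
  (-10/111, -943/111) → P = -10283/111
  (-39/23, -797/46) → P = -8065/46

p = 331/15, q = -349/15, minimum P = -6818/15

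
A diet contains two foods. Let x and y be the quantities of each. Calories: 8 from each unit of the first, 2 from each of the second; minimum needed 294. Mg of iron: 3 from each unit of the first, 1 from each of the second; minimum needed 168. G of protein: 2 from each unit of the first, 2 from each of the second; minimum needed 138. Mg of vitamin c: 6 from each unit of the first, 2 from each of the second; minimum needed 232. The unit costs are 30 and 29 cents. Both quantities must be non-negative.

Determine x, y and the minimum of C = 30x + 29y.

Vertices and C = 30x + 29y:
  (0, 168) → C = 4872
  (69, 0) → C = 2070
  (99/2, 39/2) → C = 4101/2
The feasible region is unbounded (it extends along (0, 1), (1, 0)), but C strictly increases along every unbounded feasible direction, so there is no improving ray and the minimum is attained at a vertex.

x = 99/2, y = 39/2, minimum C = 4101/2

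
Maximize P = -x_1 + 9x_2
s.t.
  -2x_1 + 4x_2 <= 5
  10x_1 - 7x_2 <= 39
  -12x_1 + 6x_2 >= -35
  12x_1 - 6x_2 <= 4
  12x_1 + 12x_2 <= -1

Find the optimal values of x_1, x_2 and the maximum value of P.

Feasible corners and P = -x_1 + 9x_2:
  (-8/9, 29/36) → P = 293/36
  (-103/12, -107/6) → P = -1823/12
  (7/36, -5/18) → P = -97/36
The feasible region is unbounded (it extends along (-2, -1), (-7, -10)), but P strictly decreases along every unbounded feasible direction, so there is no improving ray and the maximum is attained at a vertex.

The optimum lies where -2x_1 + 4x_2 = 5 and 12x_1 + 12x_2 = -1.
Solving simultaneously gives x_1 = -8/9, x_2 = 29/36.

x_1 = -8/9, x_2 = 29/36, maximum P = 293/36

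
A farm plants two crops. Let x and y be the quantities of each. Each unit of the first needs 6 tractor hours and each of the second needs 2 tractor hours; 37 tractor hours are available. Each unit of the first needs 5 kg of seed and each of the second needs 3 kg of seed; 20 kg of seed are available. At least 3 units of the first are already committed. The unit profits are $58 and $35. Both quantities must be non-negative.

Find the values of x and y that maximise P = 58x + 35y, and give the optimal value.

Corner points and P = 58x + 35y:
  (4, 0) → P = 232
  (3, 0) → P = 174
  (3, 5/3) → P = 697/3

The binding constraints are 5x + 3y = 20 and x = 3.
Solving simultaneously gives x = 3, y = 5/3.

x = 3, y = 5/3, maximum P = 697/3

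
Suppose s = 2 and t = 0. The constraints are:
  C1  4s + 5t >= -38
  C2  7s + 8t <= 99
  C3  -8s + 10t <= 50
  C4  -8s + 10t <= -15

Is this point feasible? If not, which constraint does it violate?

feasible

C1: 8 ≥ -38 ✓
C2: 14 ≤ 99 ✓
C3: -16 ≤ 50 ✓
C4: -16 ≤ -15 ✓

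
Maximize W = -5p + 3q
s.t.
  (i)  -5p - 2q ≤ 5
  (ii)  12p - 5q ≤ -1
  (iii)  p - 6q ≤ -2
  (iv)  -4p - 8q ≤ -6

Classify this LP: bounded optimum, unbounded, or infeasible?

From the feasible point (-13/8, 25/16), moving in the direction (-2, 5) keeps every constraint satisfied while W increases without bound.

unbounded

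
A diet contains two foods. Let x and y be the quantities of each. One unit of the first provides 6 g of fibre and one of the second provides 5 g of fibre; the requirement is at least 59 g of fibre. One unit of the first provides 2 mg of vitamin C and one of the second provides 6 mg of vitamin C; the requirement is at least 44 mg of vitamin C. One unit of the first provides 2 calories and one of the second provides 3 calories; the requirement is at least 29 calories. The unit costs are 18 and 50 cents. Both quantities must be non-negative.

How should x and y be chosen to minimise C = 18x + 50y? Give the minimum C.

Extreme points and C = 18x + 50y:
  (0, 59/5) → C = 590
  (22, 0) → C = 396
  (4, 7) → C = 422
  (7, 5) → C = 376
The feasible region is unbounded (it extends along (0, 1), (1, 0)), but C strictly increases along every unbounded feasible direction, so there is no improving ray and the minimum is attained at a vertex.

The optimum lies where 2x + 6y = 44 and 2x + 3y = 29.
Solving simultaneously gives x = 7, y = 5.

x = 7, y = 5, minimum C = 376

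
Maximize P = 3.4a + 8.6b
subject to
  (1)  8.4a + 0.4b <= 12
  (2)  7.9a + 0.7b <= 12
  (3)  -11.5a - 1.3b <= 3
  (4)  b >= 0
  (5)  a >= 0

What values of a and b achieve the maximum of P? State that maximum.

Vertices and P = 3.4a + 8.6b:
  (45/34, 75/34) → P = 399/17
  (10/7, 0) → P = 34/7
  (0, 120/7) → P = 1032/7
  (0, 0) → P = 0

At the optimal vertex, 7.9a + 0.7b = 12 and a = 0.
Solving simultaneously gives a = 0, b = 120/7.

a = 0, b = 120/7, maximum P = 1032/7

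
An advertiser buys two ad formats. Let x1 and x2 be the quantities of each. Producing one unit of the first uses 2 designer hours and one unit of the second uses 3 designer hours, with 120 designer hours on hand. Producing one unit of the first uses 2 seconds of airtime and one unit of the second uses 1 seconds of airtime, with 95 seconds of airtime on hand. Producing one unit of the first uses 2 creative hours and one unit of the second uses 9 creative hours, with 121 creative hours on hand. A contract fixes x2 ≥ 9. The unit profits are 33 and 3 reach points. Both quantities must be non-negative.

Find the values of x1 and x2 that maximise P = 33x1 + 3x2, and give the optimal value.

Corner points and P = 33x1 + 3x2:
  (0, 121/9) → P = 121/3
  (0, 9) → P = 27
  (20, 9) → P = 687

x1 = 20, x2 = 9, maximum P = 687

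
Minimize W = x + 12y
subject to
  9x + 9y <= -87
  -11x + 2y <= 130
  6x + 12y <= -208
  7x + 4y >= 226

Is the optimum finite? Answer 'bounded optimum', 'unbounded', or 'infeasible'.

unbounded

From the feasible point (794/9, -881/9), moving in the direction (4, -7) keeps every constraint satisfied while W decreases without bound.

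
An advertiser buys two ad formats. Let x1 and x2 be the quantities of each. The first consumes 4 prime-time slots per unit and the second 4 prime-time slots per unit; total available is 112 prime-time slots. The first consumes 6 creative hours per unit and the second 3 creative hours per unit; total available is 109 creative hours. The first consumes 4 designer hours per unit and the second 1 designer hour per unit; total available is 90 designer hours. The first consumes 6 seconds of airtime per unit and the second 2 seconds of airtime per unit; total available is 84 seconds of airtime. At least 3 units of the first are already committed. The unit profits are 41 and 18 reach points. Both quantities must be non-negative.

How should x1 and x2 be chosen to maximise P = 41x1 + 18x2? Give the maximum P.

x1 = 7, x2 = 21, maximum P = 665

Corner points and P = 41x1 + 18x2:
  (14, 0) → P = 574
  (3, 0) → P = 123
  (7, 21) → P = 665
  (3, 25) → P = 573

The optimum lies where 4x1 + 4x2 = 112 and 6x1 + 2x2 = 84.
Solving simultaneously gives x1 = 7, x2 = 21.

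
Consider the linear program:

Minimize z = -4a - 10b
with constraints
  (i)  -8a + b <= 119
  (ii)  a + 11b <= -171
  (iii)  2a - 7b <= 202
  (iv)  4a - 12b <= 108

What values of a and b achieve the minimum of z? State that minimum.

Corner points and z = -4a - 10b:
  (-1480/89, -1249/89) → z = 18410/89
  (-384/23, -335/23) → z = 4886/23
  (-108/7, -99/7) → z = 1422/7

a = -108/7, b = -99/7, minimum z = 1422/7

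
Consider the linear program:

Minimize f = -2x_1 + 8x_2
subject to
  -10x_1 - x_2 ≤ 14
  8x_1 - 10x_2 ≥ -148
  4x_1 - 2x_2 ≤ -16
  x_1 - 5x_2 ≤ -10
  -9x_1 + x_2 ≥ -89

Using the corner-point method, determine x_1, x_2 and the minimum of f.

x_1 = -11/6, x_2 = 13/3, minimum f = 115/3

Feasible corners and f = -2x_1 + 8x_2:
  (-8/3, 38/3) → f = 320/3
  (-11/6, 13/3) → f = 115/3
  (17/3, 58/3) → f = 430/3

The optimum lies where -10x_1 - x_2 = 14 and 4x_1 - 2x_2 = -16.
Solving simultaneously gives x_1 = -11/6, x_2 = 13/3.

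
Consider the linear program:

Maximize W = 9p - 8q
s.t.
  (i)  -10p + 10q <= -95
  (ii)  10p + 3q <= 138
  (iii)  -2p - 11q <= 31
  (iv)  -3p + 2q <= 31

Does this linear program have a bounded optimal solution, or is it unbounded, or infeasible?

bounded optimum

Vertices and W = 9p - 8q:
  (333/26, 43/13) → W = 2309/26
  (147/26, -50/13) → W = 2123/26
  (1611/104, -293/52) → W = 19187/104
The feasible region has finitely many vertices and no improving ray; the maximum is 19187/104 at (1611/104, -293/52).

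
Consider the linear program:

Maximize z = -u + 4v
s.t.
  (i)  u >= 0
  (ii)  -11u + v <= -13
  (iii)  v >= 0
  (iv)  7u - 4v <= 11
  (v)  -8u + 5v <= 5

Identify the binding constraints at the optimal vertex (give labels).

(iv) and (v)

Feasible corners and z = -u + 4v:
  (13/11, 0) → z = -13/11
  (70/47, 159/47) → z = 566/47
  (11/7, 0) → z = -11/7
  (25, 41) → z = 139

The maximum is at (25, 41). Substituting into each constraint, equality holds for (iv) and (v); the remaining constraints have slack.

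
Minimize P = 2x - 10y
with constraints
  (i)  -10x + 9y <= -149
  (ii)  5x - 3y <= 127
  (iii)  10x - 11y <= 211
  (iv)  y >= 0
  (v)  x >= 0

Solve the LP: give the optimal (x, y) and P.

x = 232/5, y = 35, minimum P = -1286/5

Corner points and P = 2x - 10y:
  (232/5, 35) → P = -1286/5
  (149/10, 0) → P = 149/5
  (764/25, 43/5) → P = -622/25
  (211/10, 0) → P = 211/5

At the optimal vertex, -10x + 9y = -149 and 5x - 3y = 127.
Solving simultaneously gives x = 232/5, y = 35.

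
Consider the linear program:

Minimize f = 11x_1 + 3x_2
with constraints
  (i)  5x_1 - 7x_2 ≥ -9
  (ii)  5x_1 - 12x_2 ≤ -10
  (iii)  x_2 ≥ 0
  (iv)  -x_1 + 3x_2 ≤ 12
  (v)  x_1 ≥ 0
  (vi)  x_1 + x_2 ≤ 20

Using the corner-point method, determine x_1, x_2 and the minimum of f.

x_1 = 0, x_2 = 5/6, minimum f = 5/2

Extreme points and f = 11x_1 + 3x_2:
  (57/8, 51/8) → f = 195/2
  (0, 9/7) → f = 27/7
  (0, 5/6) → f = 5/2
  (230/17, 110/17) → f = 2860/17
  (12, 8) → f = 156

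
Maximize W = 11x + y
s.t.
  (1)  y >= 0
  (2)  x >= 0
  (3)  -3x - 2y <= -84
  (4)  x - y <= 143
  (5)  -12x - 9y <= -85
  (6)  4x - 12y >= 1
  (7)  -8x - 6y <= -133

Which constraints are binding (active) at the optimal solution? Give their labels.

(4) and (6)

Feasible corners and W = 11x + y:
  (28, 0) → W = 308
  (143, 0) → W = 1573
  (505/22, 333/44) → W = 11443/44
  (1715/8, 571/8) → W = 4859/2

The maximum is at (1715/8, 571/8). Substituting into each constraint, equality holds for (4) and (6); the remaining constraints have slack.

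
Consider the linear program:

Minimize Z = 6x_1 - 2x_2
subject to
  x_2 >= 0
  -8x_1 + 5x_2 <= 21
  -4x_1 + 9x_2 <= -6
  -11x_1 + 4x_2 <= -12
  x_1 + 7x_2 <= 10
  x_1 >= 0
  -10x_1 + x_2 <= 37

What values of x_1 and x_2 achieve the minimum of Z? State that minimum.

x_1 = 3/2, x_2 = 0, minimum Z = 9

Corner points and Z = 6x_1 - 2x_2:
  (3/2, 0) → Z = 9
  (10, 0) → Z = 60
  (132/37, 34/37) → Z = 724/37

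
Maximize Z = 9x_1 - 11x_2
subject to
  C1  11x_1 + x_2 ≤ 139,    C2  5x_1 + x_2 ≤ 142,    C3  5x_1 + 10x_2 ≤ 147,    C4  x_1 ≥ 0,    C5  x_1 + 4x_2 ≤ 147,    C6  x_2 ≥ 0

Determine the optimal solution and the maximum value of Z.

x_1 = 139/11, x_2 = 0, maximum Z = 1251/11

Corner points and Z = 9x_1 - 11x_2:
  (1243/105, 922/105) → Z = 209/21
  (139/11, 0) → Z = 1251/11
  (0, 147/10) → Z = -1617/10
  (0, 0) → Z = 0

The binding constraints are 11x_1 + x_2 = 139 and x_2 = 0.
Solving simultaneously gives x_1 = 139/11, x_2 = 0.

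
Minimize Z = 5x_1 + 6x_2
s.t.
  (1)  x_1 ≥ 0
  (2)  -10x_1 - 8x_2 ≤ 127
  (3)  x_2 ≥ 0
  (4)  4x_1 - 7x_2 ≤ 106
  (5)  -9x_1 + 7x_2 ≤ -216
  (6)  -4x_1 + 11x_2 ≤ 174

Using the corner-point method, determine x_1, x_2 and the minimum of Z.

x_1 = 24, x_2 = 0, minimum Z = 120

Extreme points and Z = 5x_1 + 6x_2:
  (53/2, 0) → Z = 265/2
  (24, 0) → Z = 120
  (149, 70) → Z = 1165
  (3594/71, 2430/71) → Z = 32550/71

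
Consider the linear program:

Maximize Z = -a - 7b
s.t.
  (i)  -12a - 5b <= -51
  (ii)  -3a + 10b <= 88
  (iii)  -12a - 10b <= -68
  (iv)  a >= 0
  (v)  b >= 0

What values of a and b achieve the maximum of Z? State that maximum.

Vertices and Z = -a - 7b:
  (14/27, 403/45) → Z = -8533/135
  (17/6, 17/5) → Z = -799/30
  (17/3, 0) → Z = -17/3
The feasible region is unbounded (it extends along (10, 3), (1, 0)), but Z strictly decreases along every unbounded feasible direction, so there is no improving ray and the maximum is attained at a vertex.

At the optimal vertex, -12a - 10b = -68 and b = 0.
Solving simultaneously gives a = 17/3, b = 0.

a = 17/3, b = 0, maximum Z = -17/3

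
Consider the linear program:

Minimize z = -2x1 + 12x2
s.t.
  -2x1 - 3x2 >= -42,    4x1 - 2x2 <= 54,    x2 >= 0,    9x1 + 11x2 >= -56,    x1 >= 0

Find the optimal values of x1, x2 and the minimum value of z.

At the optimal vertex, 4x1 - 2x2 = 54 and x2 = 0.
Solving simultaneously gives x1 = 27/2, x2 = 0.

x1 = 27/2, x2 = 0, minimum z = -27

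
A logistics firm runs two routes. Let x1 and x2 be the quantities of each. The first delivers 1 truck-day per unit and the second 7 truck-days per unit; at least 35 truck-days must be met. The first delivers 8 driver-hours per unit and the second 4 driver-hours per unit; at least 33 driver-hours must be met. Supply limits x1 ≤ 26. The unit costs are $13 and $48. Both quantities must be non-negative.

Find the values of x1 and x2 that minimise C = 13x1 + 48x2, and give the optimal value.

x1 = 7/4, x2 = 19/4, minimum C = 1003/4

Corner points and C = 13x1 + 48x2:
  (0, 33/4) → C = 396
  (7/4, 19/4) → C = 1003/4
  (26, 9/7) → C = 2798/7
The feasible region is unbounded (it extends along (0, 1)), but C strictly increases along every unbounded feasible direction, so there is no improving ray and the minimum is attained at a vertex.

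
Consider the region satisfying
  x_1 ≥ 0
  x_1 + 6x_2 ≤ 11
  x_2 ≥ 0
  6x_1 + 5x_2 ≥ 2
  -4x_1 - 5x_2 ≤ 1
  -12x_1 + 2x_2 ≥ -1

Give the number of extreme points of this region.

4

The feasible vertices (each the meet of two boundaries and inside every other half-plane) are:
  (0, 11/6)
  (0, 2/5)
  (14/37, 131/74)
  (1/8, 1/4)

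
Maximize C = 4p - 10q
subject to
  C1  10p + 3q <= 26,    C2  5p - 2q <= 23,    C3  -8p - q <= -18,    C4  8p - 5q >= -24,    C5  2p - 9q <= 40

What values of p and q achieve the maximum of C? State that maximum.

Extreme points and C = 4p - 10q:
  (121/35, -20/7) → C = 212/5
  (2, 2) → C = -12
  (127/41, -154/41) → C = 2048/41
  (101/37, -142/37) → C = 1824/37

The optimum lies where 5p - 2q = 23 and 2p - 9q = 40.
Solving simultaneously gives p = 127/41, q = -154/41.

p = 127/41, q = -154/41, maximum C = 2048/41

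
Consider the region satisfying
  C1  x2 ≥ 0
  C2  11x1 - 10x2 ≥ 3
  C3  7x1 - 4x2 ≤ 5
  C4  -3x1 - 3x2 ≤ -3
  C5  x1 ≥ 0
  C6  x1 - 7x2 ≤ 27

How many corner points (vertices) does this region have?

3

The feasible vertices (each the meet of two boundaries and inside every other half-plane) are:
  (19/13, 17/13)
  (13/21, 8/21)
  (9/11, 2/11)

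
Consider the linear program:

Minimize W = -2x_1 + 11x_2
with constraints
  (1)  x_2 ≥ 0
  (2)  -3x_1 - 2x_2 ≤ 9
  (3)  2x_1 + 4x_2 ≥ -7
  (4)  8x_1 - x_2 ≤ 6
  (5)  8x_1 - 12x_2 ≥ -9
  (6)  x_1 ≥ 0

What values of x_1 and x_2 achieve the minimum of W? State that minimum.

At the optimal vertex, x_2 = 0 and 8x_1 - x_2 = 6.
Solving simultaneously gives x_1 = 3/4, x_2 = 0.

x_1 = 3/4, x_2 = 0, minimum W = -3/2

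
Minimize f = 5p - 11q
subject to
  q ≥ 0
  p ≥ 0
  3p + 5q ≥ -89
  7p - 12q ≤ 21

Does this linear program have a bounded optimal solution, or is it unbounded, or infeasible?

From the feasible point (0, 0), moving in the direction (0, 1) keeps every constraint satisfied while f decreases without bound.

unbounded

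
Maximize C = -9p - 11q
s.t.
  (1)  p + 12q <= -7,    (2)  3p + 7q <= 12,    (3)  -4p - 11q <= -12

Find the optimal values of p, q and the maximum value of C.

Corner points and C = -9p - 11q:
  (193/29, -33/29) → C = -1374/29
  (221/37, -40/37) → C = -1549/37
  (48/5, -12/5) → C = -60

The optimum lies where p + 12q = -7 and -4p - 11q = -12.
Solving simultaneously gives p = 221/37, q = -40/37.

p = 221/37, q = -40/37, maximum C = -1549/37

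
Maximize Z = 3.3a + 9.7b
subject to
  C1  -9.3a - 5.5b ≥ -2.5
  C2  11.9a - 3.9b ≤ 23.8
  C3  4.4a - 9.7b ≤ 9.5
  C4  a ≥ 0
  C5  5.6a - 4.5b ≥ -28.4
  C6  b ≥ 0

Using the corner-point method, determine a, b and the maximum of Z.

Corner points and Z = 3.3a + 9.7b:
  (0, 5/11) → Z = 97/22
  (25/93, 0) → Z = 55/62
  (0, 0) → Z = 0

At the optimal vertex, -9.3a - 5.5b = -2.5 and a = 0.
Solving simultaneously gives a = 0, b = 5/11.

a = 0, b = 5/11, maximum Z = 97/22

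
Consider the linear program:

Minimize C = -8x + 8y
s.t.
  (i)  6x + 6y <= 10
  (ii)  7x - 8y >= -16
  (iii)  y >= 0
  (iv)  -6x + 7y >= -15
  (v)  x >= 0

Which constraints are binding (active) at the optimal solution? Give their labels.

Extreme points and C = -8x + 8y:
  (5/3, 0) → C = -40/3
  (0, 5/3) → C = 40/3
  (0, 0) → C = 0

The minimum is at (5/3, 0). Substituting into each constraint, equality holds for (i) and (iii); the remaining constraints have slack.

(i) and (iii)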